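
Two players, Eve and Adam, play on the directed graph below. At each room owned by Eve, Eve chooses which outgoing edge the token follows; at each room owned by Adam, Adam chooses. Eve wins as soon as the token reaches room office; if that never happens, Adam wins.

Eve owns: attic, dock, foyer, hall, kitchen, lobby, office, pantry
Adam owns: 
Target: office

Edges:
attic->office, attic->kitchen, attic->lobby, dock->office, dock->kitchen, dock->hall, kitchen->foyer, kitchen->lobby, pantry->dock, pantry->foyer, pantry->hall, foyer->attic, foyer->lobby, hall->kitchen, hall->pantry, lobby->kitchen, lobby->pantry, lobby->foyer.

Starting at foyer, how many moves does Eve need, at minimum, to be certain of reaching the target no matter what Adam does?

A0 = {office}
A1: add {attic, dock} — attic (Eve) has attic→office; dock (Eve) has dock→office.
A2: add {foyer, pantry} — pantry (Eve) has pantry→dock; foyer (Eve) has foyer→attic.
foyer enters the attractor at level 2, so Eve can force the target in 2 moves from there.

2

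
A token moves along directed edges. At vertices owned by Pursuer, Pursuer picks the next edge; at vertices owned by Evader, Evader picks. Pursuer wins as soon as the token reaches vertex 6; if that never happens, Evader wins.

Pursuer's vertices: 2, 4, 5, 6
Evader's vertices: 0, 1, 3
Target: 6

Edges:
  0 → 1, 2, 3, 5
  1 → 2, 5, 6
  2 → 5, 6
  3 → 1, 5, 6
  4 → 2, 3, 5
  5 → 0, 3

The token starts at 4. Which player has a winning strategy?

Pursuer

A0 = {6}
A1: add {2} — 2 (Pursuer) has 2→6.
A2: add {4} — 4 (Pursuer) has 4→2.
A3 = A2; e.g. 0 (Evader) can still go to 1. Fixed point.
4 ∈ A2, so Pursuer can force the target.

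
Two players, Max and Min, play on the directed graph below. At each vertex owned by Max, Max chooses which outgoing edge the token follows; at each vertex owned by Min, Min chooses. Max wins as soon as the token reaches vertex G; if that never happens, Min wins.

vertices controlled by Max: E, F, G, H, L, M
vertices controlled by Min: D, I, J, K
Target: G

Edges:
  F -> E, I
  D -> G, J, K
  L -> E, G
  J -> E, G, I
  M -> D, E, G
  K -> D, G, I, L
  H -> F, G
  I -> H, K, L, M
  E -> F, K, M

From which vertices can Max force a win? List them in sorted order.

A0 = {G}
A1: add {H, L, M} — H (Max) has H→G; L (Max) has L→G; M (Max) has M→G.
A2: add {E} — E (Max) has E→M.
A3: add {F} — F (Max) has F→E.
A4 = A3; e.g. D (Min) can still go to J. Fixed point.
Max's winning region = {E, F, G, H, L, M}.

E, F, G, H, L, M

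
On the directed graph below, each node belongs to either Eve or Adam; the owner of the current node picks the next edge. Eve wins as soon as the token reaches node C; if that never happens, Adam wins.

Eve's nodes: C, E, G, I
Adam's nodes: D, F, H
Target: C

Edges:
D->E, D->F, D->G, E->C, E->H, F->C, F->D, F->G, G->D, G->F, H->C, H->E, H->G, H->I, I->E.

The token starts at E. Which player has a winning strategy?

Eve

A0 = {C}
A1: add {E} — E (Eve) has E→C.
E ∈ A1, so Eve can force the target.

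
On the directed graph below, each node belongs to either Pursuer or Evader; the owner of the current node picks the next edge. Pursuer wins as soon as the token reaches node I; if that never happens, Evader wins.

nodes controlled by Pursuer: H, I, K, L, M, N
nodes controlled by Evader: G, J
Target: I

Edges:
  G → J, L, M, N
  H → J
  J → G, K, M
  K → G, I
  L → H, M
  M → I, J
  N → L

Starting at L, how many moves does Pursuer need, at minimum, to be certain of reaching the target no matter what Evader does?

A0 = {I}
A1: add {K, M} — K (Pursuer) has K→I; M (Pursuer) has M→I.
A2: add {L} — L (Pursuer) has L→M.
L enters the attractor at level 2, so Pursuer can force the target in 2 moves from there.

2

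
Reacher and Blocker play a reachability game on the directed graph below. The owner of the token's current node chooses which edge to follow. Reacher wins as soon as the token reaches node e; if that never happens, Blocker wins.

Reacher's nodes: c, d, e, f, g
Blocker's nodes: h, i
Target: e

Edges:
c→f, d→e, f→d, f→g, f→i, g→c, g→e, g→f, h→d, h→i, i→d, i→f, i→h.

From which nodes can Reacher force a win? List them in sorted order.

A0 = {e}
A1: add {d, g} — d (Reacher) has d→e; g (Reacher) has g→e.
A2: add {f} — f (Reacher) has f→d.
A3: add {c} — c (Reacher) has c→f.
A4 = A3; e.g. h (Blocker) can still go to i. Fixed point.
Reacher's winning region = {c, d, e, f, g}.

c, d, e, f, g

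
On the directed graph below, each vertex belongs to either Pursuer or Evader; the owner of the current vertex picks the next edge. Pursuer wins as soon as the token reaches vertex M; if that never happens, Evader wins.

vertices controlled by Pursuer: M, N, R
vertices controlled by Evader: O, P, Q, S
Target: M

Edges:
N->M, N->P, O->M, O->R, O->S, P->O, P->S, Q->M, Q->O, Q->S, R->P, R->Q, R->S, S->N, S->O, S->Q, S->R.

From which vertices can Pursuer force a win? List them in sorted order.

M, N

A0 = {M}
A1: add {N} — N (Pursuer) has N→M.
A2 = A1; e.g. O (Evader) can still go to R. Fixed point.
Pursuer's winning region = {M, N}.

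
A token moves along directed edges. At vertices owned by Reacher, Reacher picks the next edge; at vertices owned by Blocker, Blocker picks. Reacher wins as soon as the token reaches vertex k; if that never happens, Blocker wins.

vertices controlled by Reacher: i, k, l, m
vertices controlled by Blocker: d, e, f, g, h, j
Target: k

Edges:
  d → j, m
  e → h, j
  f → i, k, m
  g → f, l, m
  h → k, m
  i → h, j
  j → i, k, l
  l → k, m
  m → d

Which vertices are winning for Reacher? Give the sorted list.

A0 = {k}
A1: add {l} — l (Reacher) has l→k.
A2 = A1; e.g. d (Blocker) can still go to j. Fixed point.
Reacher's winning region = {k, l}.

k, l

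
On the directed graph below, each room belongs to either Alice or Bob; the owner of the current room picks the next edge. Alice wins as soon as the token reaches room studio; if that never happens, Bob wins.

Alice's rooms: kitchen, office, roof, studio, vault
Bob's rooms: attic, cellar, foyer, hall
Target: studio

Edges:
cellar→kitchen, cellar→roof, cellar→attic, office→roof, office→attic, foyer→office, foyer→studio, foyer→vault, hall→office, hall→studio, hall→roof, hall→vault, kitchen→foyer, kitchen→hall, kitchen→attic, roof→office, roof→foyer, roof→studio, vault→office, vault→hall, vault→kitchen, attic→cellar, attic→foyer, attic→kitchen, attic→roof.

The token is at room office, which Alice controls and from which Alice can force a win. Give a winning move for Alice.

A0 = {studio}
A1: add {roof} — roof (Alice) has roof→studio.
A2: add {office} — office (Alice) has office→roof.
A3: add {vault} — vault (Alice) has vault→office.
A4: add {foyer, hall} — foyer (Bob): all of {office, studio, vault} already in; hall (Bob): all of {office, studio, roof, vault} already in.
A5: add {kitchen} — kitchen (Alice) has kitchen→foyer.
A6 = A5; e.g. cellar (Bob) can still go to attic. Fixed point.
From office, successor roof is in the attractor (rank 1); the other successor attic is not.

roof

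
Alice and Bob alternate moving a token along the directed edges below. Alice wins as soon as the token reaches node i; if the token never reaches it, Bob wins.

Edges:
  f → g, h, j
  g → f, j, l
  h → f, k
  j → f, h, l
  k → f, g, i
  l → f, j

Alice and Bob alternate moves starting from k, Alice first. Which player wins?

Alice

Track states (vertex, player-to-move).
A0 = {(i,Alice), (i,Bob)}
A1: add {(k,Alice)}.
(k,Alice) ∈ A1 ⇒ Alice forces the target.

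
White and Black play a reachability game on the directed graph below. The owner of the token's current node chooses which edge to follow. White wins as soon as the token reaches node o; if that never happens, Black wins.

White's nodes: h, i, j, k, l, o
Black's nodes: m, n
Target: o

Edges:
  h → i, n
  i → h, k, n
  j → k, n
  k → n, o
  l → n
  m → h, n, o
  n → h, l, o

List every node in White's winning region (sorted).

A0 = {o}
A1: add {k} — k (White) has k→o.
A2: add {i, j} — i (White) has i→k; j (White) has j→k.
A3: add {h} — h (White) has h→i.
A4 = A3; e.g. l (White) has no edge into A3. Fixed point.
White's winning region = {h, i, j, k, o}.

h, i, j, k, o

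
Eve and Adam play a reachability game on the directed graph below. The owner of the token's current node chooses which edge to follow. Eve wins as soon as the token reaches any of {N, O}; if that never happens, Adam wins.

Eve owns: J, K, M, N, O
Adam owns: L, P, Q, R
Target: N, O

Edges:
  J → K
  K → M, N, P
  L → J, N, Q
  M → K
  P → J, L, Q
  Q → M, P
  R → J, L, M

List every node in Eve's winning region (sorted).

J, K, M, N, O

A0 = {N, O}
A1: add {K} — K (Eve) has K→N.
A2: add {J, M} — J (Eve) has J→K; M (Eve) has M→K.
A3 = A2; e.g. L (Adam) can still go to Q. Fixed point.
Eve's winning region = {J, K, M, N, O}.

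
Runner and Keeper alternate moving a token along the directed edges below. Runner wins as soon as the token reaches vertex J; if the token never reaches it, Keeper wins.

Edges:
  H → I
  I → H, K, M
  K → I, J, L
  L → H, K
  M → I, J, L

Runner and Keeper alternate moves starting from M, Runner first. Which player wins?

Track states (vertex, player-to-move).
A0 = {(J,Runner), (J,Keeper)}
A1: add {(K,Runner), (M,Runner)}.
(M,Runner) ∈ A1 ⇒ Runner forces the target.

Runner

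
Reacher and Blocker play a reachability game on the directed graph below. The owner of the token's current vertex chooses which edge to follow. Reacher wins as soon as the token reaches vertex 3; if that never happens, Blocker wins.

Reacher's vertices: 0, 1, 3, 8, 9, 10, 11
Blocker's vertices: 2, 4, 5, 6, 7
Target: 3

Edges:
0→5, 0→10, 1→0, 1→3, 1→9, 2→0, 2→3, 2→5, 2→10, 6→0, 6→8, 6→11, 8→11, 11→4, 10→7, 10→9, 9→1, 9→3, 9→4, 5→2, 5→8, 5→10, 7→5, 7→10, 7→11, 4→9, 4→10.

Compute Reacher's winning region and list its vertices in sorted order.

0, 1, 3, 4, 6, 8, 9, 10, 11

A0 = {3}
A1: add {1, 9} — 1 (Reacher) has 1→3; 9 (Reacher) has 9→3.
A2: add {10} — 10 (Reacher) has 10→9.
A3: add {0, 4} — 0 (Reacher) has 0→10; 4 (Blocker): all of {9, 10} already in.
A4: add {11} — 11 (Reacher) has 11→4.
A5: add {8} — 8 (Reacher) has 8→11.
A6: add {6} — 6 (Blocker): all of {0, 8, 11} already in.
A7 = A6; e.g. 2 (Blocker) can still go to 5. Fixed point.
Reacher's winning region = {0, 1, 3, 4, 6, 8, 9, 10, 11}.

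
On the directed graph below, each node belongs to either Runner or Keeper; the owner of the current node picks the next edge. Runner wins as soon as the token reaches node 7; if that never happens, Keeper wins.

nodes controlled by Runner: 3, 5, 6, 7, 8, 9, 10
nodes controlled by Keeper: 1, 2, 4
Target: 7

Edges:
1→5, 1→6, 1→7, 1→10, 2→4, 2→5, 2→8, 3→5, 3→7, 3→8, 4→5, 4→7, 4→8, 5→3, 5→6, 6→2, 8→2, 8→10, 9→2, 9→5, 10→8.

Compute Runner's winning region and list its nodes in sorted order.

A0 = {7}
A1: add {3} — 3 (Runner) has 3→7.
A2: add {5} — 5 (Runner) has 5→3.
A3: add {9} — 9 (Runner) has 9→5.
A4 = A3; e.g. 1 (Keeper) can still go to 6. Fixed point.
Runner's winning region = {3, 5, 7, 9}.

3, 5, 7, 9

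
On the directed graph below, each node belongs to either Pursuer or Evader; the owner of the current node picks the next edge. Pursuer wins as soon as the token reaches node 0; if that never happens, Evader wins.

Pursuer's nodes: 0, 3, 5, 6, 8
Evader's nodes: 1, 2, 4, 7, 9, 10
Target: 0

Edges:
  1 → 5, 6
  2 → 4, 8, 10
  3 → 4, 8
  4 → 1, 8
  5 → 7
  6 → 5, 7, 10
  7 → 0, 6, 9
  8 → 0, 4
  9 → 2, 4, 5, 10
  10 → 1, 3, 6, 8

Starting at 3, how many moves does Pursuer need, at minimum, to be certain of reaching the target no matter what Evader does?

A0 = {0}
A1: add {8} — 8 (Pursuer) has 8→0.
A2: add {3} — 3 (Pursuer) has 3→8.
A3 = A2; e.g. 1 (Evader) can still go to 5. Fixed point.
3 enters the attractor at level 2, so Pursuer can force the target in 2 moves from there.

2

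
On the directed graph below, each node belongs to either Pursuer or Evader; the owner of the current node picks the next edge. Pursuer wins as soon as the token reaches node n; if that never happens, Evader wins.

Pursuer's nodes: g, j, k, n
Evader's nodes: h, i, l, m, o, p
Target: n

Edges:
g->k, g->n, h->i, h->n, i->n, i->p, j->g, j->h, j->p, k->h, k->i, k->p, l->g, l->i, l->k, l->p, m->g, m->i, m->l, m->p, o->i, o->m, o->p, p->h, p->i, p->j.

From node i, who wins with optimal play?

Evader

A0 = {n}
A1: add {g} — g (Pursuer) has g→n.
A2: add {j} — j (Pursuer) has j→g.
A3 = A2; e.g. h (Evader) can still go to i. Fixed point.
i never enters the attractor, so Evader can avoid the target forever.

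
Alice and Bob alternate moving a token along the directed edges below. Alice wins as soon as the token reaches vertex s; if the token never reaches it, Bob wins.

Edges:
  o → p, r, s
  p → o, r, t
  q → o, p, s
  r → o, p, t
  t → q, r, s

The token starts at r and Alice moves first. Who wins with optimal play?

Bob

Track states (vertex, player-to-move).
A0 = {(s,Alice), (s,Bob)}
A1: add {(o,Alice), (q,Alice), (t,Alice)}.
A2 = A1; e.g. (o,Bob) stays out. (r,Alice) never enters ⇒ Bob avoids the target.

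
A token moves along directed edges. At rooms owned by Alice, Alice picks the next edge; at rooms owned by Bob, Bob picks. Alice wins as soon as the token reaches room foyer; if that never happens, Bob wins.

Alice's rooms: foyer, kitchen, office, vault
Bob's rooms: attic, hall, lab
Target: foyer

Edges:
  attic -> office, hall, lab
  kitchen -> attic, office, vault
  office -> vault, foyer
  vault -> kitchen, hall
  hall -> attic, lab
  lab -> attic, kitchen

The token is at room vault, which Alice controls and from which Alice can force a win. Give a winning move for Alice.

kitchen

A0 = {foyer}
A1: add {office} — office (Alice) has office→foyer.
A2: add {kitchen} — kitchen (Alice) has kitchen→office.
A3: add {vault} — vault (Alice) has vault→kitchen.
A4 = A3; e.g. attic (Bob) can still go to hall. Fixed point.
From vault, successor kitchen is in the attractor (rank 2); the other successor hall is not.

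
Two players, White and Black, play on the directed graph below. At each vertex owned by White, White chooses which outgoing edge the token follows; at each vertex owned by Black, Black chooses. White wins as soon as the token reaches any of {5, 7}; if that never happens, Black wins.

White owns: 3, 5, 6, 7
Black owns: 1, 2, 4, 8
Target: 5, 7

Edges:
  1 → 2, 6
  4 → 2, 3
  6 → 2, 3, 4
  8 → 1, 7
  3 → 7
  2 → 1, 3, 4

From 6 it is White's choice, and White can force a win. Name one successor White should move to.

3

A0 = {5, 7}
A1: add {3} — 3 (White) has 3→7.
A2: add {6} — 6 (White) has 6→3.
A3 = A2; e.g. 1 (Black) can still go to 2. Fixed point.
From 6, successor 3 is in the attractor (rank 1); the other successors 2, 4 are not.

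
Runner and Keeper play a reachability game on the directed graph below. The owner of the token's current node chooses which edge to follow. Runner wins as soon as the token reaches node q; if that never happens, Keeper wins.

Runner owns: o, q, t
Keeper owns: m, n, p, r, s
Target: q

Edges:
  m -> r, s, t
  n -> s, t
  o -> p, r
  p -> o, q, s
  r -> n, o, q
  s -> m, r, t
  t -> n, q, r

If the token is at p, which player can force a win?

Keeper

A0 = {q}
A1: add {t} — t (Runner) has t→q.
A2 = A1; e.g. m (Keeper) can still go to r. Fixed point.
p never enters the attractor, so Keeper can avoid the target forever.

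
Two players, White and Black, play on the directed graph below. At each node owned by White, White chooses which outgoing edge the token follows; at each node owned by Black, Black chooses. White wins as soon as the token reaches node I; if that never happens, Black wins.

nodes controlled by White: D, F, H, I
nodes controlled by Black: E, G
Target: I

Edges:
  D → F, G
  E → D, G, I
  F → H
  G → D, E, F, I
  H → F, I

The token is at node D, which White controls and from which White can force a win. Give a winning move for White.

A0 = {I}
A1: add {H} — H (White) has H→I.
A2: add {F} — F (White) has F→H.
A3: add {D} — D (White) has D→F.
A4 = A3; e.g. E (Black) can still go to G. Fixed point.
From D, successor F is in the attractor (rank 2); the other successor G is not.

F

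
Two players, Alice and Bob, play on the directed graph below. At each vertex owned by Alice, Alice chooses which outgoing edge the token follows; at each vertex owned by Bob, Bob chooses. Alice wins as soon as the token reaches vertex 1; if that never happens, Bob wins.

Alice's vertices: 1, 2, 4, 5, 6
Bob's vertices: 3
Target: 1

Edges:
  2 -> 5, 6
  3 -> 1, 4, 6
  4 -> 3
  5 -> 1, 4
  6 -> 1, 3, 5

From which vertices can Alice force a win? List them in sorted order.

1, 2, 5, 6

A0 = {1}
A1: add {5, 6} — 5 (Alice) has 5→1; 6 (Alice) has 6→1.
A2: add {2} — 2 (Alice) has 2→5.
A3 = A2; e.g. 3 (Bob) can still go to 4. Fixed point.
Alice's winning region = {1, 2, 5, 6}.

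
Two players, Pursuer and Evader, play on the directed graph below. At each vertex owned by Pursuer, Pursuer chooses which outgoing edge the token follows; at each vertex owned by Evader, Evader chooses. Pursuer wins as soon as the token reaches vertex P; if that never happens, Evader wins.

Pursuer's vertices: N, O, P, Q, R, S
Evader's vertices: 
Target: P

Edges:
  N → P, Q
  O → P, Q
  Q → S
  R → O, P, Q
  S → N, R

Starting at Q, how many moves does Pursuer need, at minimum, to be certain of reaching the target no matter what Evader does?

3

A0 = {P}
A1: add {N, O, R} — N (Pursuer) has N→P; O (Pursuer) has O→P; R (Pursuer) has R→P.
A2: add {S} — S (Pursuer) has S→N.
A3: add {Q} — Q (Pursuer) has Q→S.
A3 = all vertices. Fixed point.
Q enters the attractor at level 3, so Pursuer can force the target in 3 moves from there.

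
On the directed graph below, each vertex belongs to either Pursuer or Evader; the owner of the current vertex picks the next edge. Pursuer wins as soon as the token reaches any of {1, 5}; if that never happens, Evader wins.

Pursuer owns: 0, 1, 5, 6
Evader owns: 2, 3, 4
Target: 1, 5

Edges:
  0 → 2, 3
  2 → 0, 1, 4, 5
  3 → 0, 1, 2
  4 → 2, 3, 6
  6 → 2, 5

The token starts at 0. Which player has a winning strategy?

A0 = {1, 5}
A1: add {6} — 6 (Pursuer) has 6→5.
A2 = A1; e.g. 0 (Pursuer) has no edge into A1. Fixed point.
0 never enters the attractor, so Evader can avoid the target forever.

Evader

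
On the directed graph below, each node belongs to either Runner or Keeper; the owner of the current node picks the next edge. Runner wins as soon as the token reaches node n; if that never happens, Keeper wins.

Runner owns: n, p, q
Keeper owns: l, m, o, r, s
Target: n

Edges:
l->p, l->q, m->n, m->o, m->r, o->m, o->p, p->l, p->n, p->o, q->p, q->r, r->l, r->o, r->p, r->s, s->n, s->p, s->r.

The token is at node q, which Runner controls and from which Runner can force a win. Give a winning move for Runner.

A0 = {n}
A1: add {p} — p (Runner) has p→n.
A2: add {q} — q (Runner) has q→p.
A3: add {l} — l (Keeper): all of {p, q} already in.
A4 = A3; e.g. m (Keeper) can still go to o. Fixed point.
From q, successor p is in the attractor (rank 1); the other successor r is not.

p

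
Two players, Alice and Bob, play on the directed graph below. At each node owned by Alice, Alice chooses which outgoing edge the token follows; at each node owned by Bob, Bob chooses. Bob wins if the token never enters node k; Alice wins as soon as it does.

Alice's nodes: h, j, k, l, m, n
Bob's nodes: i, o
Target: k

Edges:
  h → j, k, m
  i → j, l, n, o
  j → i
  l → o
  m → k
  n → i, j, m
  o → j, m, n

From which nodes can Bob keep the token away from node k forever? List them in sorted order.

A0 = {k}
A1: add {h, m} — h (Alice) has h→k; m (Alice) has m→k.
A2: add {n} — n (Alice) has n→m.
A3 = A2; e.g. i (Bob) can still go to j. Fixed point.
Alice's attractor = {h, k, m, n}; Bob avoids the target exactly from the complement.

i, j, l, o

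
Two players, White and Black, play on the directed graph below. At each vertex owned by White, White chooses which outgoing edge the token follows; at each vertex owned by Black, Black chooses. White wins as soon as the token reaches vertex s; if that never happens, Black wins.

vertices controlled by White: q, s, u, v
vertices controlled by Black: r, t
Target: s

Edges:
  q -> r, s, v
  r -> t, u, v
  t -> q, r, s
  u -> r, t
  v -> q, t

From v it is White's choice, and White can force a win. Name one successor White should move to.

q

A0 = {s}
A1: add {q} — q (White) has q→s.
A2: add {v} — v (White) has v→q.
A3 = A2; e.g. r (Black) can still go to t. Fixed point.
From v, successor q is in the attractor (rank 1); the other successor t is not.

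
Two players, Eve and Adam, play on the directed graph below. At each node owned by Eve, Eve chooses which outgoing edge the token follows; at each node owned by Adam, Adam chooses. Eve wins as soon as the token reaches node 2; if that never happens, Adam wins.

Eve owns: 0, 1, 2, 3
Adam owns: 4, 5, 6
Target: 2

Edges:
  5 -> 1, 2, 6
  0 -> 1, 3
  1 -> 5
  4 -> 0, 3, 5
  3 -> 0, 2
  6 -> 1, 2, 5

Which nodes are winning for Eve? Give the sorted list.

A0 = {2}
A1: add {3} — 3 (Eve) has 3→2.
A2: add {0} — 0 (Eve) has 0→3.
A3 = A2; e.g. 1 (Eve) has no edge into A2. Fixed point.
Eve's winning region = {0, 2, 3}.

0, 2, 3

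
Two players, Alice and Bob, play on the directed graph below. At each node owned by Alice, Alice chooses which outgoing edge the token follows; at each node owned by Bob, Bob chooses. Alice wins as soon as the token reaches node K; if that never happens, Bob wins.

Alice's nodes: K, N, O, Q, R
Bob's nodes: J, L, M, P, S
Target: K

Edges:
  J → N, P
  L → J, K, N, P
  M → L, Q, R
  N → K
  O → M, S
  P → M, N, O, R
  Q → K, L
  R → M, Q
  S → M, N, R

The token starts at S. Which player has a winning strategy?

A0 = {K}
A1: add {N, Q} — N (Alice) has N→K; Q (Alice) has Q→K.
A2: add {R} — R (Alice) has R→Q.
A3 = A2; e.g. J (Bob) can still go to P. Fixed point.
S never enters the attractor, so Bob can avoid the target forever.

Bob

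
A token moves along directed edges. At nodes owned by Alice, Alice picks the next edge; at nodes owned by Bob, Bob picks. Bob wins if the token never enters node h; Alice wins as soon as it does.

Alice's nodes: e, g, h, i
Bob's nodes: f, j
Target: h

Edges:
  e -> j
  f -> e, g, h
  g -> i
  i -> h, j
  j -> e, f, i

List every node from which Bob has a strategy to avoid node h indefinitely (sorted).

e, f, j

A0 = {h}
A1: add {i} — i (Alice) has i→h.
A2: add {g} — g (Alice) has g→i.
A3 = A2; e.g. e (Alice) has no edge into A2. Fixed point.
Alice's attractor = {g, h, i}; Bob avoids the target exactly from the complement.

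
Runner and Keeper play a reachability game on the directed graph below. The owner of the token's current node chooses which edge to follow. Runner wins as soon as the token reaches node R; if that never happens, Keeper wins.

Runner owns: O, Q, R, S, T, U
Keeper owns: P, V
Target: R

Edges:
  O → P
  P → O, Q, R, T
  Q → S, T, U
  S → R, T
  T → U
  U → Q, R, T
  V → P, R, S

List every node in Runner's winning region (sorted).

Q, R, S, T, U

A0 = {R}
A1: add {S, U} — S (Runner) has S→R; U (Runner) has U→R.
A2: add {Q, T} — Q (Runner) has Q→S; T (Runner) has T→U.
A3 = A2; e.g. O (Runner) has no edge into A2. Fixed point.
Runner's winning region = {Q, R, S, T, U}.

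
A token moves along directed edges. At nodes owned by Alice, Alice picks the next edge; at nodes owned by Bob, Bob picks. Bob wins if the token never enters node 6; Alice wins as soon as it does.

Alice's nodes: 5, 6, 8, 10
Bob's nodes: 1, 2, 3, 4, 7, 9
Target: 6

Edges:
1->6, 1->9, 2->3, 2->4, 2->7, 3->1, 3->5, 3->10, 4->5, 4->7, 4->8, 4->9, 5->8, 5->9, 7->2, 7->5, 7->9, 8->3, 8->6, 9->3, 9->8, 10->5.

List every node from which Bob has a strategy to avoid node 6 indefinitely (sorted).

A0 = {6}
A1: add {8} — 8 (Alice) has 8→6.
A2: add {5} — 5 (Alice) has 5→8.
A3: add {10} — 10 (Alice) has 10→5.
A4 = A3; e.g. 1 (Bob) can still go to 9. Fixed point.
Alice's attractor = {5, 6, 8, 10}; Bob avoids the target exactly from the complement.

1, 2, 3, 4, 7, 9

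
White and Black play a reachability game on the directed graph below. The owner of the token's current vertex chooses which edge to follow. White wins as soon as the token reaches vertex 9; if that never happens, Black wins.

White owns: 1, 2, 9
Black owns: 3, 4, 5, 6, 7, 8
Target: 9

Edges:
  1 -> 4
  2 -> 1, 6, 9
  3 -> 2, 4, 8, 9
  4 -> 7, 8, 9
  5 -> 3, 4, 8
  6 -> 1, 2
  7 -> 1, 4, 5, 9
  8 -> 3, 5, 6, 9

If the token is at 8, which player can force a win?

A0 = {9}
A1: add {2} — 2 (White) has 2→9.
A2 = A1; e.g. 1 (White) has no edge into A1. Fixed point.
8 never enters the attractor, so Black can avoid the target forever.

Black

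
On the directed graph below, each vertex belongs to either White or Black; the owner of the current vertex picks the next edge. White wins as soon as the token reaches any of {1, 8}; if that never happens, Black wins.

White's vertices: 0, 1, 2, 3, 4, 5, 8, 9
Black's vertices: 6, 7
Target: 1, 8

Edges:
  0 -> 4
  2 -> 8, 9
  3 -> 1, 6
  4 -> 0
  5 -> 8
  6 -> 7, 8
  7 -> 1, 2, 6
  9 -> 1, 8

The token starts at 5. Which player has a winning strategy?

White

A0 = {1, 8}
A1: add {2, 3, 5, 9} — 2 (White) has 2→8; 3 (White) has 3→1; 5 (White) has 5→8; 9 (White) has 9→1.
A2 = A1; e.g. 0 (White) has no edge into A1. Fixed point.
5 ∈ A1, so White can force the target.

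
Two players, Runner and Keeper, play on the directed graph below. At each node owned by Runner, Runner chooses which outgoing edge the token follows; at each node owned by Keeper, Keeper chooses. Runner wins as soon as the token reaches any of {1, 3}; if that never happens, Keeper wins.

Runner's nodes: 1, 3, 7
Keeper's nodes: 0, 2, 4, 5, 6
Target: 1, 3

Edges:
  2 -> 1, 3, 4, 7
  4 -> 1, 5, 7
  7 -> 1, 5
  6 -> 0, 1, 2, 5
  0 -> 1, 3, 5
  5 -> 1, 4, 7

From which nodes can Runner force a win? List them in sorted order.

1, 3, 7

A0 = {1, 3}
A1: add {7} — 7 (Runner) has 7→1.
A2 = A1; e.g. 0 (Keeper) can still go to 5. Fixed point.
Runner's winning region = {1, 3, 7}.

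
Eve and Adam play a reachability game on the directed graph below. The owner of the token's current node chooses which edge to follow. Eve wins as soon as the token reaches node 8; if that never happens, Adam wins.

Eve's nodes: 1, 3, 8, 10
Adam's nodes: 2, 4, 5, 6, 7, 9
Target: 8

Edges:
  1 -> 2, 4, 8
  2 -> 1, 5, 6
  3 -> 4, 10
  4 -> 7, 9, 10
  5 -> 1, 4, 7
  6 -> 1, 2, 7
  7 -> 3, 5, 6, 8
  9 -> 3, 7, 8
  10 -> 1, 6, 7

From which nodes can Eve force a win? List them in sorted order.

A0 = {8}
A1: add {1} — 1 (Eve) has 1→8.
A2: add {10} — 10 (Eve) has 10→1.
A3: add {3} — 3 (Eve) has 3→10.
A4 = A3; e.g. 2 (Adam) can still go to 5. Fixed point.
Eve's winning region = {1, 3, 8, 10}.

1, 3, 8, 10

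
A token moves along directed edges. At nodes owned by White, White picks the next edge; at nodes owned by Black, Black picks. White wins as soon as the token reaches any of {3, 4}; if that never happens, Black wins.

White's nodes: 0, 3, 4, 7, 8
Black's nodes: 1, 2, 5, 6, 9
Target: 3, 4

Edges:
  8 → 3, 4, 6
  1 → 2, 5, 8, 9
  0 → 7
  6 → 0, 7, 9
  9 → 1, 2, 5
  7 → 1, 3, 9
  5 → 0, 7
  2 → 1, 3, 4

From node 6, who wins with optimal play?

A0 = {3, 4}
A1: add {7, 8} — 7 (White) has 7→3; 8 (White) has 8→3.
A2: add {0} — 0 (White) has 0→7.
A3: add {5} — 5 (Black): all of {0, 7} already in.
A4 = A3; e.g. 1 (Black) can still go to 2. Fixed point.
6 never enters the attractor, so Black can avoid the target forever.

Black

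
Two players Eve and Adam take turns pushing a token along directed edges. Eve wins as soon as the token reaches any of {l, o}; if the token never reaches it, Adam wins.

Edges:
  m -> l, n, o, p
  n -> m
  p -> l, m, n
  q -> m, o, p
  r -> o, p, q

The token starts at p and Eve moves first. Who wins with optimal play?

Eve

Track states (vertex, player-to-move).
A0 = {(l,Eve), (l,Adam), (o,Eve), (o,Adam)}
A1: add {(m,Eve), (p,Eve), (q,Eve), (r,Eve)}.
(p,Eve) ∈ A1 ⇒ Eve forces the target.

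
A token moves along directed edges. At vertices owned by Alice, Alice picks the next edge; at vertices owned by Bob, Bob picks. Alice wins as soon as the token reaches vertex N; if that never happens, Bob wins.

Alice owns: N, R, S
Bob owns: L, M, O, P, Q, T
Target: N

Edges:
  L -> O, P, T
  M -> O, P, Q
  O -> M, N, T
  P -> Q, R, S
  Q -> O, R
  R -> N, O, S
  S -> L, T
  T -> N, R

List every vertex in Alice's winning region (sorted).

N, R, S, T

A0 = {N}
A1: add {R} — R (Alice) has R→N.
A2: add {T} — T (Bob): all of {N, R} already in.
A3: add {S} — S (Alice) has S→T.
A4 = A3; e.g. L (Bob) can still go to O. Fixed point.
Alice's winning region = {N, R, S, T}.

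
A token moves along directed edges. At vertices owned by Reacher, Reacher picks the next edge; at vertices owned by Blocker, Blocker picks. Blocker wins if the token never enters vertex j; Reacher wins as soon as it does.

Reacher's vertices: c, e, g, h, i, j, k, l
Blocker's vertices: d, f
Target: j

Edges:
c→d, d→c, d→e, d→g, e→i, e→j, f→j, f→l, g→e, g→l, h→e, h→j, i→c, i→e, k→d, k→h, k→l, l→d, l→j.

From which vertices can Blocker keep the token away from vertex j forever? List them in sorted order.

c, d

A0 = {j}
A1: add {e, h, l} — e (Reacher) has e→j; h (Reacher) has h→j; l (Reacher) has l→j.
A2: add {f, g, i, k} — f (Blocker): all of {j, l} already in; g (Reacher) has g→e; i (Reacher) has i→e; k (Reacher) has k→h.
A3 = A2; e.g. c (Reacher) has no edge into A2. Fixed point.
Reacher's attractor = {e, f, g, h, i, j, k, l}; Blocker avoids the target exactly from the complement.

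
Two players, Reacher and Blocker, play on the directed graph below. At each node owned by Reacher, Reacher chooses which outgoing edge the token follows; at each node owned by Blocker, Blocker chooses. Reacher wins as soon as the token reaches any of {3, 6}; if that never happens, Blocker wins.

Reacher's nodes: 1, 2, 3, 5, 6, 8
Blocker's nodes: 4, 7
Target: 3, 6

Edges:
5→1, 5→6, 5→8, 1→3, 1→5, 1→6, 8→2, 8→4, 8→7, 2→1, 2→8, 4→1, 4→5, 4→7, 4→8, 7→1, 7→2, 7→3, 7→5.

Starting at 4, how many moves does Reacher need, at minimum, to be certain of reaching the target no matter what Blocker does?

A0 = {3, 6}
A1: add {1, 5} — 1 (Reacher) has 1→3; 5 (Reacher) has 5→6.
A2: add {2} — 2 (Reacher) has 2→1.
A3: add {7, 8} — 7 (Blocker): all of {1, 2, 3, 5} already in; 8 (Reacher) has 8→2.
A4: add {4} — 4 (Blocker): all of {1, 5, 7, 8} already in.
A4 = all vertices. Fixed point.
4 enters the attractor at level 4, so Reacher can force the target in 4 moves from there.

4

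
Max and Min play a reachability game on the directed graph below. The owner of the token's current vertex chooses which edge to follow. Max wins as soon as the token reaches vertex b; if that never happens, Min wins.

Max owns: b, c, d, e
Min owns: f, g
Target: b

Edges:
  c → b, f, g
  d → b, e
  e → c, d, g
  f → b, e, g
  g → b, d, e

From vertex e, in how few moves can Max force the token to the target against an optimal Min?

A0 = {b}
A1: add {c, d} — c (Max) has c→b; d (Max) has d→b.
A2: add {e} — e (Max) has e→c.
e enters the attractor at level 2, so Max can force the target in 2 moves from there.

2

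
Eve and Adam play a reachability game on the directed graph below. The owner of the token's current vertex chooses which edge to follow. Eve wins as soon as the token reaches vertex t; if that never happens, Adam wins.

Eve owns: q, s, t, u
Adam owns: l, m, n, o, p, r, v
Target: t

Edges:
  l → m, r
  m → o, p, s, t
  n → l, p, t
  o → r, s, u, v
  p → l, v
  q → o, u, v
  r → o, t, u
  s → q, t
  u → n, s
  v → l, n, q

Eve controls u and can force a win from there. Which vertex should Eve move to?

s

A0 = {t}
A1: add {s} — s (Eve) has s→t.
A2: add {u} — u (Eve) has u→s.
A3: add {q} — q (Eve) has q→u.
A4 = A3; e.g. l (Adam) can still go to m. Fixed point.
From u, successor s is in the attractor (rank 1); the other successor n is not.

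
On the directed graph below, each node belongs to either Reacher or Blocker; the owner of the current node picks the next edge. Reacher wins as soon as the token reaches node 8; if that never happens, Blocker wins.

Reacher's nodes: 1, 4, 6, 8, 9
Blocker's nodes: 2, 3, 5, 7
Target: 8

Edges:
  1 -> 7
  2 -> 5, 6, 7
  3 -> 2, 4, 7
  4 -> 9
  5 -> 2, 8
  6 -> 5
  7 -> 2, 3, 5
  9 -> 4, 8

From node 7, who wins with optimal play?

A0 = {8}
A1: add {9} — 9 (Reacher) has 9→8.
A2: add {4} — 4 (Reacher) has 4→9.
A3 = A2; e.g. 1 (Reacher) has no edge into A2. Fixed point.
7 never enters the attractor, so Blocker can avoid the target forever.

Blocker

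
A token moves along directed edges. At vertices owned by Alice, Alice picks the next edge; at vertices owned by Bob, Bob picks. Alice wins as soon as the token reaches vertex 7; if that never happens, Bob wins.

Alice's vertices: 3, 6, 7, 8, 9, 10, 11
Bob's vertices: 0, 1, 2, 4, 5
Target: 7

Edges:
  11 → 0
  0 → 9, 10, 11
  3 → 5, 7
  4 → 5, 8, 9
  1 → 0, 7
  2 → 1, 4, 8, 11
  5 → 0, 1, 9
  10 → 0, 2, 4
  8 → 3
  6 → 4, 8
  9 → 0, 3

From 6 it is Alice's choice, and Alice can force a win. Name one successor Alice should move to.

A0 = {7}
A1: add {3} — 3 (Alice) has 3→7.
A2: add {8, 9} — 8 (Alice) has 8→3; 9 (Alice) has 9→3.
A3: add {6} — 6 (Alice) has 6→8.
A4 = A3; e.g. 0 (Bob) can still go to 10. Fixed point.
From 6, successor 8 is in the attractor (rank 2); the other successor 4 is not.

8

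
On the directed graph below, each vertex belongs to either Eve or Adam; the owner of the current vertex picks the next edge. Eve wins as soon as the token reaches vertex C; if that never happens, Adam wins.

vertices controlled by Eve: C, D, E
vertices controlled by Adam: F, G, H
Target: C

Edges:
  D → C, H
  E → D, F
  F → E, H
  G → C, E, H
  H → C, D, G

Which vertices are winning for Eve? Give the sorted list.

A0 = {C}
A1: add {D} — D (Eve) has D→C.
A2: add {E} — E (Eve) has E→D.
A3 = A2; e.g. F (Adam) can still go to H. Fixed point.
Eve's winning region = {C, D, E}.

C, D, E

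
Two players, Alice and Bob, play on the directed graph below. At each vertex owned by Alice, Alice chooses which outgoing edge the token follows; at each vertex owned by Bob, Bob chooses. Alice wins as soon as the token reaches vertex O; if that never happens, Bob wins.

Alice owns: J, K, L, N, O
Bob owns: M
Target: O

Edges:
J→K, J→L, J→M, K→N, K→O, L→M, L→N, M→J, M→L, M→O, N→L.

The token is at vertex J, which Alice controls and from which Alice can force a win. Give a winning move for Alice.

K

A0 = {O}
A1: add {K} — K (Alice) has K→O.
A2: add {J} — J (Alice) has J→K.
A3 = A2; e.g. L (Alice) has no edge into A2. Fixed point.
From J, successor K is in the attractor (rank 1); the other successors L, M are not.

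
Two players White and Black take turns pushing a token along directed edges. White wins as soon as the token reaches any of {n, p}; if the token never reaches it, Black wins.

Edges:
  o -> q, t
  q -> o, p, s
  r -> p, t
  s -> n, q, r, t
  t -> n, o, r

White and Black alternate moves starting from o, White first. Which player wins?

Track states (vertex, player-to-move).
A0 = {(n,White), (n,Black), (p,White), (p,Black)}
A1: add {(q,White), (r,White), (s,White), (t,White)}.
A2: add {(o,Black), (r,Black), (s,Black)}.
A3 = A2; e.g. (o,White) stays out. (o,White) never enters ⇒ Black avoids the target.

Black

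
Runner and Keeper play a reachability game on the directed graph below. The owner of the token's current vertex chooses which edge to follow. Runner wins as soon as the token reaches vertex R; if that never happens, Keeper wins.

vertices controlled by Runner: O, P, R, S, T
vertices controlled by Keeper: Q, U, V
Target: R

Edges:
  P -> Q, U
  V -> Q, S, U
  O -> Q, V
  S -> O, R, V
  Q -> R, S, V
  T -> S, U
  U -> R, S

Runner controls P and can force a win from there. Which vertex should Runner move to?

A0 = {R}
A1: add {S} — S (Runner) has S→R.
A2: add {T, U} — T (Runner) has T→S; U (Keeper): all of {R, S} already in.
A3: add {P} — P (Runner) has P→U.
A4 = A3; e.g. O (Runner) has no edge into A3. Fixed point.
From P, successor U is in the attractor (rank 2); the other successor Q is not.

U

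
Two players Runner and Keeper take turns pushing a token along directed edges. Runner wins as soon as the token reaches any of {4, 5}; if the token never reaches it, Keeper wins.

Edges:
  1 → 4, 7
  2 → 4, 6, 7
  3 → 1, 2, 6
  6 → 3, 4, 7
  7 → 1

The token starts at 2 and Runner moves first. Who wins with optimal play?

Runner

Track states (vertex, player-to-move).
A0 = {(4,Runner), (4,Keeper), (5,Runner), (5,Keeper)}
A1: add {(1,Runner), (2,Runner), (6,Runner)}.
(2,Runner) ∈ A1 ⇒ Runner forces the target.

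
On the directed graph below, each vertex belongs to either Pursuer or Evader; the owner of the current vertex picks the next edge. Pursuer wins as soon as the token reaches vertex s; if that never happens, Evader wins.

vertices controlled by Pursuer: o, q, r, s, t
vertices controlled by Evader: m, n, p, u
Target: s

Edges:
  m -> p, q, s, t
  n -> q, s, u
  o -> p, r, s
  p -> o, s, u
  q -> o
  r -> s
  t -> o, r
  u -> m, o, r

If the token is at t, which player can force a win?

Pursuer

A0 = {s}
A1: add {o, r} — o (Pursuer) has o→s; r (Pursuer) has r→s.
A2: add {q, t} — q (Pursuer) has q→o; t (Pursuer) has t→o.
A3 = A2; e.g. m (Evader) can still go to p. Fixed point.
t ∈ A2, so Pursuer can force the target.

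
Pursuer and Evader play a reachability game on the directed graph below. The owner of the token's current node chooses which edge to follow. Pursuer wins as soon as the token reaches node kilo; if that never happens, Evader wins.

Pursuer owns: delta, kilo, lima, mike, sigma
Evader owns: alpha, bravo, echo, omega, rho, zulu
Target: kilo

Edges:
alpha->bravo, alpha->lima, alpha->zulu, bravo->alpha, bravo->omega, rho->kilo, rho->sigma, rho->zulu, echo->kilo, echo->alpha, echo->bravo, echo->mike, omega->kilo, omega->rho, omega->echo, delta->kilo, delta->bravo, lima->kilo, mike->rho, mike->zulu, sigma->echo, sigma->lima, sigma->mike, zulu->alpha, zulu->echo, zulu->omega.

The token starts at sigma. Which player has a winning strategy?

A0 = {kilo}
A1: add {delta, lima} — delta (Pursuer) has delta→kilo; lima (Pursuer) has lima→kilo.
A2: add {sigma} — sigma (Pursuer) has sigma→lima.
A3 = A2; e.g. alpha (Evader) can still go to bravo. Fixed point.
sigma ∈ A2, so Pursuer can force the target.

Pursuer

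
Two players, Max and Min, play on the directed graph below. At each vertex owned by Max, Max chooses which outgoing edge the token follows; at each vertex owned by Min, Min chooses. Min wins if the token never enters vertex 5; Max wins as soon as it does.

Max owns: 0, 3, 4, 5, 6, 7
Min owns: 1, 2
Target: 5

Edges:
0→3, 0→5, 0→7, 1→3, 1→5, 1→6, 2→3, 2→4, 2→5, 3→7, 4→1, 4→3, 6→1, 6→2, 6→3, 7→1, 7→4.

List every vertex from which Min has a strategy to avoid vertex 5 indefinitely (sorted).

1, 2, 3, 4, 6, 7

A0 = {5}
A1: add {0} — 0 (Max) has 0→5.
A2 = A1; e.g. 1 (Min) can still go to 3. Fixed point.
Max's attractor = {0, 5}; Min avoids the target exactly from the complement.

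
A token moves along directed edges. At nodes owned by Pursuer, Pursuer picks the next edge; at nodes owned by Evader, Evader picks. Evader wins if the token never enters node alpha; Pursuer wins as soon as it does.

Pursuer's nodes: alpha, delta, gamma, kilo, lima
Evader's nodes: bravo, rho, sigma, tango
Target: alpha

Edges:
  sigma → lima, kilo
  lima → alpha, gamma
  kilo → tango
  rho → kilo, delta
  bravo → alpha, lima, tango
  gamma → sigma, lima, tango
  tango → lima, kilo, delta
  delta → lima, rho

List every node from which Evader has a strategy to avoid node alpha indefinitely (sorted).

bravo, kilo, rho, sigma, tango

A0 = {alpha}
A1: add {lima} — lima (Pursuer) has lima→alpha.
A2: add {delta, gamma} — gamma (Pursuer) has gamma→lima; delta (Pursuer) has delta→lima.
A3 = A2; e.g. sigma (Evader) can still go to kilo. Fixed point.
Pursuer's attractor = {alpha, delta, gamma, lima}; Evader avoids the target exactly from the complement.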